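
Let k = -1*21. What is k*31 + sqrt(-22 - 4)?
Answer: -651 + I*sqrt(26) ≈ -651.0 + 5.099*I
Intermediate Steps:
k = -21
k*31 + sqrt(-22 - 4) = -21*31 + sqrt(-22 - 4) = -651 + sqrt(-26) = -651 + I*sqrt(26)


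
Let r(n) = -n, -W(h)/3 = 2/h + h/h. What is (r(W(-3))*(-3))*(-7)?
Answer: 21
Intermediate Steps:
W(h) = -3 - 6/h (W(h) = -3*(2/h + h/h) = -3*(2/h + 1) = -3*(1 + 2/h) = -3 - 6/h)
(r(W(-3))*(-3))*(-7) = (-(-3 - 6/(-3))*(-3))*(-7) = (-(-3 - 6*(-1/3))*(-3))*(-7) = (-(-3 + 2)*(-3))*(-7) = (-1*(-1)*(-3))*(-7) = (1*(-3))*(-7) = -3*(-7) = 21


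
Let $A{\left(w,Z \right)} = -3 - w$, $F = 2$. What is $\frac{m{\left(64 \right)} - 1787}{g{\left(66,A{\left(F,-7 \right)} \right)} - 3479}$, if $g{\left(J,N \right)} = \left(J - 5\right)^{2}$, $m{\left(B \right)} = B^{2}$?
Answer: $\frac{2309}{242} \approx 9.5413$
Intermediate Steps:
$g{\left(J,N \right)} = \left(-5 + J\right)^{2}$
$\frac{m{\left(64 \right)} - 1787}{g{\left(66,A{\left(F,-7 \right)} \right)} - 3479} = \frac{64^{2} - 1787}{\left(-5 + 66\right)^{2} - 3479} = \frac{4096 - 1787}{61^{2} - 3479} = \frac{2309}{3721 - 3479} = \frac{2309}{242}$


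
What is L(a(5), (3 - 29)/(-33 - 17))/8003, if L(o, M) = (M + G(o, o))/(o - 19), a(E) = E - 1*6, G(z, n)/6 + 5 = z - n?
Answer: 737/4001500 ≈ 0.00018418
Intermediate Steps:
G(z, n) = -30 - 6*n + 6*z (G(z, n) = -30 + 6*(z - n) = -30 + (-6*n + 6*z) = -30 - 6*n + 6*z)
a(E) = -6 + E (a(E) = E - 6 = -6 + E)
L(o, M) = (-30 + M)/(-19 + o) (L(o, M) = (M + (-30 - 6*o + 6*o))/(o - 19) = (M - 30)/(-19 + o) = (-30 + M)/(-19 + o))
L(a(5), (3 - 29)/(-33 - 17))/8003 = ((-30 + (3 - 29)/(-33 - 17))/(-19 + (-6 + 5)))/8003 = ((-30 - 26/(-50))/(-19 - 1))*(1/8003) = ((-30 - 26*(-1/50))/(-20))*(1/8003) = -(-30 + 13/25)/20*(1/8003) = -1/20*(-737/25)*(1/8003) = (737/500)*(1/8003) = 737/4001500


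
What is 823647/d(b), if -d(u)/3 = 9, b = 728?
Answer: -274549/9 ≈ -30505.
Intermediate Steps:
d(u) = -27 (d(u) = -3*9 = -27)
823647/d(b) = 823647/(-27) = 823647*(-1/27) = -274549/9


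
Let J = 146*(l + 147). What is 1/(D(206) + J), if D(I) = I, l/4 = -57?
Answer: -1/11620 ≈ -8.6059e-5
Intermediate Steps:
l = -228 (l = 4*(-57) = -228)
J = -11826 (J = 146*(-228 + 147) = 146*(-81) = -11826)
1/(D(206) + J) = 1/(206 - 11826) = 1/(-11620) = -1/11620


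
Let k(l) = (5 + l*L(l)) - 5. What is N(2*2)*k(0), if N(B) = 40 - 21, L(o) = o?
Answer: 0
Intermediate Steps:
N(B) = 19
k(l) = l² (k(l) = (5 + l*l) - 5 = (5 + l²) - 5 = l²)
N(2*2)*k(0) = 19*0² = 19*0 = 0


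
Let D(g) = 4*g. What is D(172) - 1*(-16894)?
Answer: 17582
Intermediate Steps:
D(172) - 1*(-16894) = 4*172 - 1*(-16894) = 688 + 16894 = 17582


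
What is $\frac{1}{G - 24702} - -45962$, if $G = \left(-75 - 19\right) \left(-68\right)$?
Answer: $\frac{841564219}{18310} \approx 45962.0$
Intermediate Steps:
$G = 6392$ ($G = \left(-94\right) \left(-68\right) = 6392$)
$\frac{1}{G - 24702} - -45962 = \frac{1}{6392 - 24702} - -45962 = \frac{1}{-18310} + 45962 = - \frac{1}{18310} + 45962 = \frac{841564219}{18310}$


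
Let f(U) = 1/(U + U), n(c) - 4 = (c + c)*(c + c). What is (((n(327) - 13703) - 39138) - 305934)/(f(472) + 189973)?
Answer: 65084080/179334513 ≈ 0.36292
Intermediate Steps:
n(c) = 4 + 4*c² (n(c) = 4 + (c + c)*(c + c) = 4 + (2*c)*(2*c) = 4 + 4*c²)
f(U) = 1/(2*U)
(((n(327) - 13703) - 39138) - 305934)/(f(472) + 189973) = ((((4 + 4*327²) - 13703) - 39138) - 305934)/((½)/472 + 189973) = ((((4 + 4*106929) - 13703) - 39138) - 305934)/((½)*(1/472) + 189973) = ((((4 + 427716) - 13703) - 39138) - 305934)/(1/944 + 189973) = (((427720 - 13703) - 39138) - 305934)/(179334513/944) = ((414017 - 39138) - 305934)*(944/179334513) = (374879 - 305934)*(944/179334513) = 68945*(944/179334513) = 65084080/179334513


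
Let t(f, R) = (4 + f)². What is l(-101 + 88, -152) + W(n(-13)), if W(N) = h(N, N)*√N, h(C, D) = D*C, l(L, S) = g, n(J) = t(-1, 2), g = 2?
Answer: 245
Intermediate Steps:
n(J) = 9 (n(J) = (4 - 1)² = 3² = 9)
l(L, S) = 2
h(C, D) = C*D
W(N) = N^(5/2) (W(N) = (N*N)*√N = N²*√N = N^(5/2))
l(-101 + 88, -152) + W(n(-13)) = 2 + 9^(5/2) = 2 + 243 = 245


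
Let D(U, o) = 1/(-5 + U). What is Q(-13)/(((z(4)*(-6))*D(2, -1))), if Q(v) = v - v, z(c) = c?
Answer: 0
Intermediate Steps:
Q(v) = 0
Q(-13)/(((z(4)*(-6))*D(2, -1))) = 0/(((4*(-6))/(-5 + 2))) = 0/((-24/(-3))) = 0/((-24*(-⅓))) = 0/8 = 0*(⅛) = 0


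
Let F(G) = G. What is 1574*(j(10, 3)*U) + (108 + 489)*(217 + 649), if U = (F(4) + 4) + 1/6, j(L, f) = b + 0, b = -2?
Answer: 1473880/3 ≈ 4.9129e+5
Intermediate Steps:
j(L, f) = -2 (j(L, f) = -2 + 0 = -2)
U = 49/6 (U = (4 + 4) + 1/6 = 8 + ⅙ = 49/6 ≈ 8.1667)
1574*(j(10, 3)*U) + (108 + 489)*(217 + 649) = 1574*(-2*49/6) + (108 + 489)*(217 + 649) = 1574*(-49/3) + 597*866 = -77126/3 + 517002 = 1473880/3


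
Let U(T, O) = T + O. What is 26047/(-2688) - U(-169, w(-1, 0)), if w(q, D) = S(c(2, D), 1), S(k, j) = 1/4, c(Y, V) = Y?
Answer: 61079/384 ≈ 159.06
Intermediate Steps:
S(k, j) = ¼
w(q, D) = ¼
U(T, O) = O + T
26047/(-2688) - U(-169, w(-1, 0)) = 26047/(-2688) - (¼ - 169) = 26047*(-1/2688) - 1*(-675/4) = -3721/384 + 675/4 = 61079/384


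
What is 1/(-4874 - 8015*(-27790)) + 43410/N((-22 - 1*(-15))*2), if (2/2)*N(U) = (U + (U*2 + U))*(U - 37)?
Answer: 185105051309/12178300540 ≈ 15.200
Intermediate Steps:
N(U) = 4*U*(-37 + U) (N(U) = (U + (U*2 + U))*(U - 37) = (U + (2*U + U))*(-37 + U) = (U + 3*U)*(-37 + U) = (4*U)*(-37 + U) = 4*U*(-37 + U))
1/(-4874 - 8015*(-27790)) + 43410/N((-22 - 1*(-15))*2) = 1/(-4874 - 8015*(-27790)) + 43410/((4*((-22 - 1*(-15))*2)*(-37 + (-22 - 1*(-15))*2))) = -1/27790/(-12889) + 43410/((4*((-22 + 15)*2)*(-37 + (-22 + 15)*2))) = -1/12889*(-1/27790) + 43410/((4*(-7*2)*(-37 - 7*2))) = 1/358185310 + 43410/((4*(-14)*(-37 - 14))) = 1/358185310 + 43410/((4*(-14)*(-51))) = 1/358185310 + 43410/2856 = 1/358185310 + 43410*(1/2856) = 1/358185310 + 7235/476 = 185105051309/12178300540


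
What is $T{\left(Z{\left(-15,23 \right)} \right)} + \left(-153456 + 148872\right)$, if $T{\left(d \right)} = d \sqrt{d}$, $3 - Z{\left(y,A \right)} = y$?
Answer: $-4584 + 54 \sqrt{2} \approx -4507.6$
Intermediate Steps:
$Z{\left(y,A \right)} = 3 - y$
$T{\left(d \right)} = d^{\frac{3}{2}}$
$T{\left(Z{\left(-15,23 \right)} \right)} + \left(-153456 + 148872\right) = \left(3 - -15\right)^{\frac{3}{2}} + \left(-153456 + 148872\right) = \left(3 + 15\right)^{\frac{3}{2}} - 4584 = 18^{\frac{3}{2}} - 4584 = 54 \sqrt{2} - 4584 = -4584 + 54 \sqrt{2}$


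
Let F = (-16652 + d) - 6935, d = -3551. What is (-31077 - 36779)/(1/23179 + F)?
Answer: 1572834224/629031701 ≈ 2.5004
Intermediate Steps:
F = -27138 (F = (-16652 - 3551) - 6935 = -20203 - 6935 = -27138)
(-31077 - 36779)/(1/23179 + F) = (-31077 - 36779)/(1/23179 - 27138) = -67856/(1/23179 - 27138) = -67856/(-629031701/23179) = -67856*(-23179/629031701) = 1572834224/629031701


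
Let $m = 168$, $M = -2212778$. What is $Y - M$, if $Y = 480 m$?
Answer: $2293418$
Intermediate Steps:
$Y = 80640$ ($Y = 480 \cdot 168 = 80640$)
$Y - M = 80640 - -2212778 = 80640 + 2212778 = 2293418$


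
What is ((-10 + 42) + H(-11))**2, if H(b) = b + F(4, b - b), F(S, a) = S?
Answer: 625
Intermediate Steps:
H(b) = 4 + b (H(b) = b + 4 = 4 + b)
((-10 + 42) + H(-11))**2 = ((-10 + 42) + (4 - 11))**2 = (32 - 7)**2 = 25**2 = 625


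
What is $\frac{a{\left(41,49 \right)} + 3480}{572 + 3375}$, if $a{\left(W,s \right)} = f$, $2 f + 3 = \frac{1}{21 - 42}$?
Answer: $\frac{73048}{82887} \approx 0.8813$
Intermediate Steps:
$f = - \frac{32}{21}$ ($f = - \frac{3}{2} + \frac{1}{2 \left(21 - 42\right)} = - \frac{3}{2} + \frac{1}{2 \left(-21\right)} = - \frac{3}{2} + \frac{1}{2} \left(- \frac{1}{21}\right) = - \frac{3}{2} - \frac{1}{42} = - \frac{32}{21} \approx -1.5238$)
$a{\left(W,s \right)} = - \frac{32}{21}$
$\frac{a{\left(41,49 \right)} + 3480}{572 + 3375} = \frac{- \frac{32}{21} + 3480}{572 + 3375} = \frac{73048}{21 \cdot 3947} = \frac{73048}{21} \cdot \frac{1}{3947} = \frac{73048}{82887}$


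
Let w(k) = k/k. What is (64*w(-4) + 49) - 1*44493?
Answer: -44380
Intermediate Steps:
w(k) = 1
(64*w(-4) + 49) - 1*44493 = (64*1 + 49) - 1*44493 = (64 + 49) - 44493 = 113 - 44493 = -44380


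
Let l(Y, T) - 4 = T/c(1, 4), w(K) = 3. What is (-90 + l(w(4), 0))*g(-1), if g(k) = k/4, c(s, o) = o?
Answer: 43/2 ≈ 21.500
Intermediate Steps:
l(Y, T) = 4 + T/4
g(k) = k/4 (g(k) = k*(1/4) = k/4)
(-90 + l(w(4), 0))*g(-1) = (-90 + (4 + (1/4)*0))*((1/4)*(-1)) = (-90 + (4 + 0))*(-1/4) = (-90 + 4)*(-1/4) = -86*(-1/4) = 43/2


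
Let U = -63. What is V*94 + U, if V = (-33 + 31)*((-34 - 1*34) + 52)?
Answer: 2945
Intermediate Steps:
V = 32 (V = -2*((-34 - 34) + 52) = -2*(-68 + 52) = -2*(-16) = 32)
V*94 + U = 32*94 - 63 = 3008 - 63 = 2945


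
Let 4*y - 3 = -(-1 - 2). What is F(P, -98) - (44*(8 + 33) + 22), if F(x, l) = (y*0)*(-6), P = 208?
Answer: -1826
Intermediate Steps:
y = 3/2 (y = 3/4 + (-(-1 - 2))/4 = 3/4 + (-1*(-3))/4 = 3/4 + (1/4)*3 = 3/4 + 3/4 = 3/2 ≈ 1.5000)
F(x, l) = 0 (F(x, l) = ((3/2)*0)*(-6) = 0*(-6) = 0)
F(P, -98) - (44*(8 + 33) + 22) = 0 - (44*(8 + 33) + 22) = 0 - (44*41 + 22) = 0 - (1804 + 22) = 0 - 1*1826 = 0 - 1826 = -1826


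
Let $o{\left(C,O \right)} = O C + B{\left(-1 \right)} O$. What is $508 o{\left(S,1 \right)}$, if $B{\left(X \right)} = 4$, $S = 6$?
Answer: $5080$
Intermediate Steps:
$o{\left(C,O \right)} = 4 O + C O$ ($o{\left(C,O \right)} = O C + 4 O = C O + 4 O = 4 O + C O$)
$508 o{\left(S,1 \right)} = 508 \cdot 1 \left(4 + 6\right) = 508 \cdot 1 \cdot 10 = 508 \cdot 10 = 5080$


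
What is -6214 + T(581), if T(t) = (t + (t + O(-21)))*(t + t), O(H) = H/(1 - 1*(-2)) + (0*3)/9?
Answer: 1335896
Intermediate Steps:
O(H) = H/3 (O(H) = H/(1 + 2) + 0*(1/9) = H/3 + 0 = H/3)
T(t) = 2*t*(-7 + 2*t) (T(t) = (t + (t + (1/3)*(-21)))*(t + t) = (t + (t - 7))*(2*t) = (t + (-7 + t))*(2*t) = (-7 + 2*t)*(2*t) = 2*t*(-7 + 2*t))
-6214 + T(581) = -6214 + 2*581*(-7 + 2*581) = -6214 + 2*581*(-7 + 1162) = -6214 + 2*581*1155 = -6214 + 1342110 = 1335896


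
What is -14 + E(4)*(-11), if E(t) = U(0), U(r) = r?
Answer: -14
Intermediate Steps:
E(t) = 0
-14 + E(4)*(-11) = -14 + 0*(-11) = -14 + 0 = -14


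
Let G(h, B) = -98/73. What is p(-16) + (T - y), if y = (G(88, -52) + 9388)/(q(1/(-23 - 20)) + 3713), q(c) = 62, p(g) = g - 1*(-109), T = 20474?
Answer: 5667065799/275575 ≈ 20565.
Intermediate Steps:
p(g) = 109 + g (p(g) = g + 109 = 109 + g)
G(h, B) = -98/73 (G(h, B) = -98*1/73 = -98/73)
y = 685226/275575 (y = (-98/73 + 9388)/(62 + 3713) = (685226/73)/3775 = (685226/73)*(1/3775) = 685226/275575 ≈ 2.4865)
p(-16) + (T - y) = (109 - 16) + (20474 - 1*685226/275575) = 93 + (20474 - 685226/275575) = 93 + 5641437324/275575 = 5667065799/275575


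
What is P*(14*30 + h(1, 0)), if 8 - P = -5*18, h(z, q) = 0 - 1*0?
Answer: 41160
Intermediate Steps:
h(z, q) = 0 (h(z, q) = 0 + 0 = 0)
P = 98 (P = 8 - (-5)*18 = 8 - 1*(-90) = 8 + 90 = 98)
P*(14*30 + h(1, 0)) = 98*(14*30 + 0) = 98*(420 + 0) = 98*420 = 41160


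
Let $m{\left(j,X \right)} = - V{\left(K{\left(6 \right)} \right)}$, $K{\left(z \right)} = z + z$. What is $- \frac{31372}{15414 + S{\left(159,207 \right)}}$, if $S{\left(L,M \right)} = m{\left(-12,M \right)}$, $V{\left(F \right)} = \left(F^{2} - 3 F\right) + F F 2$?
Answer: $- \frac{15686}{7509} \approx -2.089$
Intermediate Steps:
$K{\left(z \right)} = 2 z$
$V{\left(F \right)} = - 3 F + 3 F^{2}$ ($V{\left(F \right)} = \left(F^{2} - 3 F\right) + F^{2} \cdot 2 = \left(F^{2} - 3 F\right) + 2 F^{2} = - 3 F + 3 F^{2}$)
$m{\left(j,X \right)} = -396$ ($m{\left(j,X \right)} = - 3 \cdot 2 \cdot 6 \left(-1 + 2 \cdot 6\right) = - 3 \cdot 12 \left(-1 + 12\right) = - 3 \cdot 12 \cdot 11 = \left(-1\right) 396 = -396$)
$S{\left(L,M \right)} = -396$
$- \frac{31372}{15414 + S{\left(159,207 \right)}} = - \frac{31372}{15414 - 396} = - \frac{31372}{15018} = \left(-31372\right) \frac{1}{15018} = - \frac{15686}{7509}$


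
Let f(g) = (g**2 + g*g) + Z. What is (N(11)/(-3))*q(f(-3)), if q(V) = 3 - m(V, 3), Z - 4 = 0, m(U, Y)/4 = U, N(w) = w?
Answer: 935/3 ≈ 311.67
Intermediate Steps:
m(U, Y) = 4*U
Z = 4 (Z = 4 + 0 = 4)
f(g) = 4 + 2*g**2 (f(g) = (g**2 + g*g) + 4 = (g**2 + g**2) + 4 = 2*g**2 + 4 = 4 + 2*g**2)
q(V) = 3 - 4*V
(N(11)/(-3))*q(f(-3)) = (11/(-3))*(3 - 4*(4 + 2*(-3)**2)) = (11*(-1/3))*(3 - 4*(4 + 2*9)) = -11*(3 - 4*(4 + 18))/3 = -11*(3 - 4*22)/3 = -11*(3 - 88)/3 = -11/3*(-85) = 935/3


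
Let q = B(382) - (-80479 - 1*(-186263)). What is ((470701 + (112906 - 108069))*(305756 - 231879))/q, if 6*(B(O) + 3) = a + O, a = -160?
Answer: -17565660413/52875 ≈ -3.3221e+5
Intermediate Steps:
B(O) = -89/3 + O/6 (B(O) = -3 + (-160 + O)/6 = -3 + (-80/3 + O/6) = -89/3 + O/6)
q = -105750 (q = (-89/3 + (⅙)*382) - (-80479 - 1*(-186263)) = (-89/3 + 191/3) - (-80479 + 186263) = 34 - 1*105784 = 34 - 105784 = -105750)
((470701 + (112906 - 108069))*(305756 - 231879))/q = ((470701 + (112906 - 108069))*(305756 - 231879))/(-105750) = ((470701 + 4837)*73877)*(-1/105750) = (475538*73877)*(-1/105750) = 35131320826*(-1/105750) = -17565660413/52875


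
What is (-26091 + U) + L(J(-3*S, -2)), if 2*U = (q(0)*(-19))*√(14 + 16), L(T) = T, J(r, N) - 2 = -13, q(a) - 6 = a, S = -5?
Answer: -26102 - 57*√30 ≈ -26414.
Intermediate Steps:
q(a) = 6 + a
J(r, N) = -11 (J(r, N) = 2 - 13 = -11)
U = -57*√30 (U = (((6 + 0)*(-19))*√(14 + 16))/2 = ((6*(-19))*√30)/2 = (-114*√30)/2 = -57*√30 ≈ -312.20)
(-26091 + U) + L(J(-3*S, -2)) = (-26091 - 57*√30) - 11 = -26102 - 57*√30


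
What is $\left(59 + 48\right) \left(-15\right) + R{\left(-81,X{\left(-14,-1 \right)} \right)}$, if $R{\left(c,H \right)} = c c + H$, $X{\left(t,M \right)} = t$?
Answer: $4942$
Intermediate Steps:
$R{\left(c,H \right)} = H + c^{2}$ ($R{\left(c,H \right)} = c^{2} + H = H + c^{2}$)
$\left(59 + 48\right) \left(-15\right) + R{\left(-81,X{\left(-14,-1 \right)} \right)} = \left(59 + 48\right) \left(-15\right) - \left(14 - \left(-81\right)^{2}\right) = 107 \left(-15\right) + \left(-14 + 6561\right) = -1605 + 6547 = 4942$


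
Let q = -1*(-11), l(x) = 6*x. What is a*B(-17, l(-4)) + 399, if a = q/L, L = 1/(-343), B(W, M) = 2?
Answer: -7147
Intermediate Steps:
L = -1/343 ≈ -0.0029155
q = 11
a = -3773 (a = 11/(-1/343) = 11*(-343) = -3773)
a*B(-17, l(-4)) + 399 = -3773*2 + 399 = -7546 + 399 = -7147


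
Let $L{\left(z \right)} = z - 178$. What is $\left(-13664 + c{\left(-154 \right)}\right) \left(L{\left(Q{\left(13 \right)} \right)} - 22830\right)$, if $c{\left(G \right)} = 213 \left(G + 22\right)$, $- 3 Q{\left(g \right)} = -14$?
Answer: $\frac{2883237800}{3} \approx 9.6108 \cdot 10^{8}$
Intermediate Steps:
$Q{\left(g \right)} = \frac{14}{3}$ ($Q{\left(g \right)} = \left(- \frac{1}{3}\right) \left(-14\right) = \frac{14}{3}$)
$c{\left(G \right)} = 4686 + 213 G$ ($c{\left(G \right)} = 213 \left(22 + G\right) = 4686 + 213 G$)
$L{\left(z \right)} = -178 + z$
$\left(-13664 + c{\left(-154 \right)}\right) \left(L{\left(Q{\left(13 \right)} \right)} - 22830\right) = \left(-13664 + \left(4686 + 213 \left(-154\right)\right)\right) \left(\left(-178 + \frac{14}{3}\right) - 22830\right) = \left(-13664 + \left(4686 - 32802\right)\right) \left(- \frac{520}{3} - 22830\right) = \left(-13664 - 28116\right) \left(- \frac{69010}{3}\right) = \left(-41780\right) \left(- \frac{69010}{3}\right) = \frac{2883237800}{3}$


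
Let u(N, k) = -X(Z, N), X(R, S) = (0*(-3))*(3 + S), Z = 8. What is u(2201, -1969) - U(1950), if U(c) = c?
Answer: -1950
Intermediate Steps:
X(R, S) = 0 (X(R, S) = 0*(3 + S) = 0)
u(N, k) = 0 (u(N, k) = -1*0 = 0)
u(2201, -1969) - U(1950) = 0 - 1*1950 = 0 - 1950 = -1950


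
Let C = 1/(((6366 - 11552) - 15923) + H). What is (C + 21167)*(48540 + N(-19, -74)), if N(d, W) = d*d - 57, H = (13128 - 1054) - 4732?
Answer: 14233438962272/13767 ≈ 1.0339e+9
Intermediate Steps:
H = 7342 (H = 12074 - 4732 = 7342)
C = -1/13767 (C = 1/(((6366 - 11552) - 15923) + 7342) = 1/((-5186 - 15923) + 7342) = 1/(-21109 + 7342) = 1/(-13767) = -1/13767 ≈ -7.2637e-5)
N(d, W) = -57 + d² (N(d, W) = d² - 57 = -57 + d²)
(C + 21167)*(48540 + N(-19, -74)) = (-1/13767 + 21167)*(48540 + (-57 + (-19)²)) = 291406088*(48540 + (-57 + 361))/13767 = 291406088*(48540 + 304)/13767 = (291406088/13767)*48844 = 14233438962272/13767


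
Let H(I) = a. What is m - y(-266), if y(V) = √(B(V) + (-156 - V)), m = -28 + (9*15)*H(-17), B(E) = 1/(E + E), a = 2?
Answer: 242 - √7783027/266 ≈ 231.51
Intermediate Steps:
B(E) = 1/(2*E)
H(I) = 2
m = 242 (m = -28 + (9*15)*2 = -28 + 135*2 = -28 + 270 = 242)
y(V) = √(-156 + 1/(2*V) - V) (y(V) = √(1/(2*V) + (-156 - V)) = √(-156 + 1/(2*V) - V))
m - y(-266) = 242 - √(-624 - 4*(-266) + 2/(-266))/2 = 242 - √(-624 + 1064 + 2*(-1/266))/2 = 242 - √(-624 + 1064 - 1/133)/2 = 242 - √(58519/133)/2 = 242 - √7783027/133/2 = 242 - √7783027/266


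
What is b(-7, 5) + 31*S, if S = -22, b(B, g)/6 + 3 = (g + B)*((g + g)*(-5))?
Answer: -100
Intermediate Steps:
b(B, g) = -18 - 60*g*(B + g) (b(B, g) = -18 + 6*((g + B)*((g + g)*(-5))) = -18 + 6*((B + g)*((2*g)*(-5))) = -18 + 6*((B + g)*(-10*g)) = -18 + 6*(-10*g*(B + g)) = -18 - 60*g*(B + g))
b(-7, 5) + 31*S = (-18 - 60*5² - 60*(-7)*5) + 31*(-22) = (-18 - 60*25 + 2100) - 682 = (-18 - 1500 + 2100) - 682 = 582 - 682 = -100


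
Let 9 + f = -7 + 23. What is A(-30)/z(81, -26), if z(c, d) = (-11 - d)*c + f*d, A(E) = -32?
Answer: -32/1033 ≈ -0.030978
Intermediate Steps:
f = 7 (f = -9 + (-7 + 23) = -9 + 16 = 7)
z(c, d) = 7*d + c*(-11 - d) (z(c, d) = (-11 - d)*c + 7*d = c*(-11 - d) + 7*d = 7*d + c*(-11 - d))
A(-30)/z(81, -26) = -32/(-11*81 + 7*(-26) - 1*81*(-26)) = -32/(-891 - 182 + 2106) = -32/1033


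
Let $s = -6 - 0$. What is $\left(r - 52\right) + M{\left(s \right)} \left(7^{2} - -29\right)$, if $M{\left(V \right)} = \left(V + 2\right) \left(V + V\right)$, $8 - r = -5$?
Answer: $3705$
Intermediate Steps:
$s = -6$ ($s = -6 + 0 = -6$)
$r = 13$ ($r = 8 - -5 = 8 + 5 = 13$)
$M{\left(V \right)} = 2 V \left(2 + V\right)$ ($M{\left(V \right)} = \left(2 + V\right) 2 V = 2 V \left(2 + V\right)$)
$\left(r - 52\right) + M{\left(s \right)} \left(7^{2} - -29\right) = \left(13 - 52\right) + 2 \left(-6\right) \left(2 - 6\right) \left(7^{2} - -29\right) = -39 + 2 \left(-6\right) \left(-4\right) \left(49 + 29\right) = -39 + 48 \cdot 78 = -39 + 3744 = 3705$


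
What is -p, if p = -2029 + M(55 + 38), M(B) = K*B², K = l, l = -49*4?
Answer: 1697233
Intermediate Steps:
l = -196
K = -196
M(B) = -196*B²
p = -1697233 (p = -2029 - 196*(55 + 38)² = -2029 - 196*93² = -2029 - 196*8649 = -2029 - 1695204 = -1697233)
-p = -1*(-1697233) = 1697233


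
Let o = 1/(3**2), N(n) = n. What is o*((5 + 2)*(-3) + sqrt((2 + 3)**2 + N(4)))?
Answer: -7/3 + sqrt(29)/9 ≈ -1.7350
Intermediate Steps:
o = 1/9 ≈ 0.11111
o*((5 + 2)*(-3) + sqrt((2 + 3)**2 + N(4))) = ((5 + 2)*(-3) + sqrt((2 + 3)**2 + 4))/9 = (7*(-3) + sqrt(5**2 + 4))/9 = (-21 + sqrt(25 + 4))/9 = (-21 + sqrt(29))/9 = -7/3 + sqrt(29)/9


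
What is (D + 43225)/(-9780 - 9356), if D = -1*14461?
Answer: -7191/4784 ≈ -1.5031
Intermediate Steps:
D = -14461
(D + 43225)/(-9780 - 9356) = (-14461 + 43225)/(-9780 - 9356) = 28764/(-19136) = 28764*(-1/19136) = -7191/4784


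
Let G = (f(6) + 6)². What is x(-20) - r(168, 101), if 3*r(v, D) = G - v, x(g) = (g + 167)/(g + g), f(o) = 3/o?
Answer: 4589/120 ≈ 38.242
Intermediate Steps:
x(g) = (167 + g)/(2*g) (x(g) = (167 + g)/((2*g)) = (167 + g)*(1/(2*g)) = (167 + g)/(2*g))
G = 169/4 (G = (3/6 + 6)² = (3*(⅙) + 6)² = (½ + 6)² = (13/2)² = 169/4 ≈ 42.250)
r(v, D) = 169/12 - v/3 (r(v, D) = (169/4 - v)/3 = 169/12 - v/3)
x(-20) - r(168, 101) = (½)*(167 - 20)/(-20) - (169/12 - ⅓*168) = (½)*(-1/20)*147 - (169/12 - 56) = -147/40 - 1*(-503/12) = -147/40 + 503/12 = 4589/120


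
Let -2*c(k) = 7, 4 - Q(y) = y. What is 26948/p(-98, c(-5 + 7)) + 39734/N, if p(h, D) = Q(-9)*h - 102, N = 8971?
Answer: -46769131/3086024 ≈ -15.155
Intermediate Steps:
Q(y) = 4 - y
c(k) = -7/2 (c(k) = -1/2*7 = -7/2)
p(h, D) = -102 + 13*h (p(h, D) = (4 - 1*(-9))*h - 102 = (4 + 9)*h - 102 = 13*h - 102 = -102 + 13*h)
26948/p(-98, c(-5 + 7)) + 39734/N = 26948/(-102 + 13*(-98)) + 39734/8971 = 26948/(-102 - 1274) + 39734*(1/8971) = 26948/(-1376) + 39734/8971 = 26948*(-1/1376) + 39734/8971 = -6737/344 + 39734/8971 = -46769131/3086024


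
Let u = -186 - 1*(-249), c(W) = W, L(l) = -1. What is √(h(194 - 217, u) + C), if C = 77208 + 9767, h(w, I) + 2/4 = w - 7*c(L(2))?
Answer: √347834/2 ≈ 294.89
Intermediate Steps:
u = 63 (u = -186 + 249 = 63)
h(w, I) = 13/2 + w (h(w, I) = -½ + (w - 7*(-1)) = -½ + (w + 7) = -½ + (7 + w) = 13/2 + w)
C = 86975
√(h(194 - 217, u) + C) = √((13/2 + (194 - 217)) + 86975) = √((13/2 - 23) + 86975) = √(-33/2 + 86975) = √(173917/2) = √347834/2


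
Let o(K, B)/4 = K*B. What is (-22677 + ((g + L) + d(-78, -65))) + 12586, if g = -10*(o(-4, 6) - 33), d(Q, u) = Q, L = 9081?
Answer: 202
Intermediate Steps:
o(K, B) = 4*B*K (o(K, B) = 4*(K*B) = 4*(B*K) = 4*B*K)
g = 1290 (g = -10*(4*6*(-4) - 33) = -10*(-96 - 33) = -10*(-129) = 1290)
(-22677 + ((g + L) + d(-78, -65))) + 12586 = (-22677 + ((1290 + 9081) - 78)) + 12586 = (-22677 + (10371 - 78)) + 12586 = (-22677 + 10293) + 12586 = -12384 + 12586 = 202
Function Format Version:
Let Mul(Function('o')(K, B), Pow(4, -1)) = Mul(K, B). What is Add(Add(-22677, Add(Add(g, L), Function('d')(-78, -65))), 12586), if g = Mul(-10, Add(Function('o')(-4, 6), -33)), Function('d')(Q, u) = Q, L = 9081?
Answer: 202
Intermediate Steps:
Function('o')(K, B) = Mul(4, B, K) (Function('o')(K, B) = Mul(4, Mul(K, B)) = Mul(4, Mul(B, K)) = Mul(4, B, K))
g = 1290 (g = Mul(-10, Add(Mul(4, 6, -4), -33)) = Mul(-10, Add(-96, -33)) = Mul(-10, -129) = 1290)
Add(Add(-22677, Add(Add(g, L), Function('d')(-78, -65))), 12586) = Add(Add(-22677, Add(Add(1290, 9081), -78)), 12586) = Add(Add(-22677, Add(10371, -78)), 12586) = Add(Add(-22677, 10293), 12586) = Add(-12384, 12586) = 202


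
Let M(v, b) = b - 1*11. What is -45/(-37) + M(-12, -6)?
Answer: -584/37 ≈ -15.784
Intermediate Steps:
M(v, b) = -11 + b (M(v, b) = b - 11 = -11 + b)
-45/(-37) + M(-12, -6) = -45/(-37) + (-11 - 6) = -45*(-1/37) - 17 = 45/37 - 17 = -584/37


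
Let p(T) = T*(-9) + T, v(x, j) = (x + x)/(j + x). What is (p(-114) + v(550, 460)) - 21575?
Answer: -2086853/101 ≈ -20662.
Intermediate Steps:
v(x, j) = 2*x/(j + x) (v(x, j) = (2*x)/(j + x) = 2*x/(j + x))
p(T) = -8*T (p(T) = -9*T + T = -8*T)
(p(-114) + v(550, 460)) - 21575 = (-8*(-114) + 2*550/(460 + 550)) - 21575 = (912 + 2*550/1010) - 21575 = (912 + 2*550*(1/1010)) - 21575 = (912 + 110/101) - 21575 = 92222/101 - 21575 = -2086853/101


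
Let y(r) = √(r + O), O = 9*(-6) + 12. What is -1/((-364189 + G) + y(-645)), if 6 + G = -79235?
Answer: 147810/65543388529 + I*√687/196630165587 ≈ 2.2551e-6 + 1.333e-10*I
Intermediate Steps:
G = -79241 (G = -6 - 79235 = -79241)
O = -42 (O = -54 + 12 = -42)
y(r) = √(-42 + r) (y(r) = √(r - 42) = √(-42 + r))
-1/((-364189 + G) + y(-645)) = -1/((-364189 - 79241) + √(-42 - 645)) = -1/(-443430 + √(-687)) = -1/(-443430 + I*√687)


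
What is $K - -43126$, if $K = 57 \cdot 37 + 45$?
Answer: $45280$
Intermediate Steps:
$K = 2154$ ($K = 2109 + 45 = 2154$)
$K - -43126 = 2154 - -43126 = 2154 + 43126 = 45280$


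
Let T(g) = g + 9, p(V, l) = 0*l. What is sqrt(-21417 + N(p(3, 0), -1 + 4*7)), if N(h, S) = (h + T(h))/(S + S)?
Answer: I*sqrt(771006)/6 ≈ 146.34*I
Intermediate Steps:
p(V, l) = 0
T(g) = 9 + g
N(h, S) = (9 + 2*h)/(2*S) (N(h, S) = (h + (9 + h))/(S + S) = (9 + 2*h)/((2*S)) = (9 + 2*h)*(1/(2*S)) = (9 + 2*h)/(2*S))
sqrt(-21417 + N(p(3, 0), -1 + 4*7)) = sqrt(-21417 + (9/2 + 0)/(-1 + 4*7)) = sqrt(-21417 + (9/2)/(-1 + 28)) = sqrt(-21417 + (9/2)/27) = sqrt(-21417 + (1/27)*(9/2)) = sqrt(-21417 + 1/6) = sqrt(-128501/6) = I*sqrt(771006)/6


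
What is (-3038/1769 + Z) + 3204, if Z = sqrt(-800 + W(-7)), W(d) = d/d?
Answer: 5664838/1769 + I*sqrt(799) ≈ 3202.3 + 28.267*I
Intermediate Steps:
W(d) = 1
Z = I*sqrt(799) (Z = sqrt(-800 + 1) = sqrt(-799) = I*sqrt(799) ≈ 28.267*I)
(-3038/1769 + Z) + 3204 = (-3038/1769 + I*sqrt(799)) + 3204 = 5664838/1769 + I*sqrt(799)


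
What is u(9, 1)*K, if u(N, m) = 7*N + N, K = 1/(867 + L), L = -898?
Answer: -72/31 ≈ -2.3226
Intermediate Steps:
K = -1/31 (K = 1/(867 - 898) = 1/(-31) = -1/31 ≈ -0.032258)
u(N, m) = 8*N
u(9, 1)*K = (8*9)*(-1/31) = 72*(-1/31) = -72/31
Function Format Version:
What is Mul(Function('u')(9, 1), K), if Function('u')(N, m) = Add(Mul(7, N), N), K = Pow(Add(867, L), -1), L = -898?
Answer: Rational(-72, 31) ≈ -2.3226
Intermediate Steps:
K = Rational(-1, 31) (K = Pow(Add(867, -898), -1) = Pow(-31, -1) = Rational(-1, 31) ≈ -0.032258)
Function('u')(N, m) = Mul(8, N)
Mul(Function('u')(9, 1), K) = Mul(Mul(8, 9), Rational(-1, 31)) = Mul(72, Rational(-1, 31)) = Rational(-72, 31)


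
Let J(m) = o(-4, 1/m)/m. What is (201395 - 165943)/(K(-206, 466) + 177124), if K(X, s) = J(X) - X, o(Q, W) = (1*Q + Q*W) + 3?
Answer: 752220536/3762588041 ≈ 0.19992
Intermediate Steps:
o(Q, W) = 3 + Q + Q*W (o(Q, W) = (Q + Q*W) + 3 = 3 + Q + Q*W)
J(m) = (-1 - 4/m)/m (J(m) = (3 - 4 - 4/m)/m = (-1 - 4/m)/m)
K(X, s) = -X + (-4 - X)/X² (K(X, s) = (-4 - X)/X² - X = -X + (-4 - X)/X²)
(201395 - 165943)/(K(-206, 466) + 177124) = (201395 - 165943)/((-4 - 1*(-206) - 1*(-206)³)/(-206)² + 177124) = 35452/((-4 + 206 - 1*(-8741816))/42436 + 177124) = 35452/((-4 + 206 + 8741816)/42436 + 177124) = 35452/((1/42436)*8742018 + 177124) = 35452/(4371009/21218 + 177124) = 35452/(3762588041/21218) = 35452*(21218/3762588041) = 752220536/3762588041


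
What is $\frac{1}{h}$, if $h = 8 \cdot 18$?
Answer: $\frac{1}{144} \approx 0.0069444$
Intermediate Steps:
$h = 144$
$\frac{1}{h} = \frac{1}{144}$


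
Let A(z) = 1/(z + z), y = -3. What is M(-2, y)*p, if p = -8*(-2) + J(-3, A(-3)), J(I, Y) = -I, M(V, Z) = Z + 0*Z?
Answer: -57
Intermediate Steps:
A(z) = 1/(2*z)
M(V, Z) = Z (M(V, Z) = Z + 0 = Z)
p = 19 (p = -8*(-2) - 1*(-3) = 16 + 3 = 19)
M(-2, y)*p = -3*19 = -57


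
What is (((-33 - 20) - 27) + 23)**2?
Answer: 3249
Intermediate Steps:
(((-33 - 20) - 27) + 23)**2 = ((-53 - 27) + 23)**2 = (-80 + 23)**2 = (-57)**2 = 3249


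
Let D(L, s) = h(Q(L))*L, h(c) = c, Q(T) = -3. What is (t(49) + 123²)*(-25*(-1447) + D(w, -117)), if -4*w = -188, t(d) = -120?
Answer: 540834306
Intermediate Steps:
w = 47 (w = -¼*(-188) = 47)
D(L, s) = -3*L
(t(49) + 123²)*(-25*(-1447) + D(w, -117)) = (-120 + 123²)*(-25*(-1447) - 3*47) = (-120 + 15129)*(36175 - 141) = 15009*36034 = 540834306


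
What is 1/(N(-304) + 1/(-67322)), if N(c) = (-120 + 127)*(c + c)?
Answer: -67322/286522433 ≈ -0.00023496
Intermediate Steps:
N(c) = 14*c (N(c) = 7*(2*c) = 14*c)
1/(N(-304) + 1/(-67322)) = 1/(14*(-304) + 1/(-67322)) = 1/(-4256 - 1/67322) = 1/(-286522433/67322) = -67322/286522433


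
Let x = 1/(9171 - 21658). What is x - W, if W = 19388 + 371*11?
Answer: -293057404/12487 ≈ -23469.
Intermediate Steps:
x = -1/12487 (x = 1/(-12487) = -1/12487 ≈ -8.0083e-5)
W = 23469 (W = 19388 + 4081 = 23469)
x - W = -1/12487 - 1*23469 = -1/12487 - 23469 = -293057404/12487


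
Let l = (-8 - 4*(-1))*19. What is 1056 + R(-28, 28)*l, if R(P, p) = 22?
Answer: -616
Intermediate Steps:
l = -76 (l = (-8 + 4)*19 = -4*19 = -76)
1056 + R(-28, 28)*l = 1056 + 22*(-76) = 1056 - 1672 = -616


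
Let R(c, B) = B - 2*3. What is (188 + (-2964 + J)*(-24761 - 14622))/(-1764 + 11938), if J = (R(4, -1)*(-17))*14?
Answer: 25559661/5087 ≈ 5024.5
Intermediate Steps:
R(c, B) = -6 + B (R(c, B) = B - 6 = -6 + B)
J = 1666 (J = ((-6 - 1)*(-17))*14 = -7*(-17)*14 = 119*14 = 1666)
(188 + (-2964 + J)*(-24761 - 14622))/(-1764 + 11938) = (188 + (-2964 + 1666)*(-24761 - 14622))/(-1764 + 11938) = (188 - 1298*(-39383))/10174 = (188 + 51119134)*(1/10174) = 51119322*(1/10174) = 25559661/5087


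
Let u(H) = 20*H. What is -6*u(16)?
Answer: -1920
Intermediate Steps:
-6*u(16) = -120*16 = -6*320 = -1920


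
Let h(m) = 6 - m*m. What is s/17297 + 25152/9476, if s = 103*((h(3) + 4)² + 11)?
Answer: 111691620/40976593 ≈ 2.7257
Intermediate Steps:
h(m) = 6 - m²
s = 1236 (s = 103*(((6 - 1*3²) + 4)² + 11) = 103*(((6 - 1*9) + 4)² + 11) = 103*(((6 - 9) + 4)² + 11) = 103*((-3 + 4)² + 11) = 103*(1² + 11) = 103*(1 + 11) = 103*12 = 1236)
s/17297 + 25152/9476 = 1236/17297 + 25152/9476 = 1236*(1/17297) + 25152*(1/9476) = 1236/17297 + 6288/2369 = 111691620/40976593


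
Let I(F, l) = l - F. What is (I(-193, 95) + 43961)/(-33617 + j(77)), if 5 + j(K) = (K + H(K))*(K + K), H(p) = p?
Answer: -44249/9906 ≈ -4.4669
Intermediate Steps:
j(K) = -5 + 4*K**2 (j(K) = -5 + (K + K)*(K + K) = -5 + (2*K)*(2*K) = -5 + 4*K**2)
(I(-193, 95) + 43961)/(-33617 + j(77)) = ((95 - 1*(-193)) + 43961)/(-33617 + (-5 + 4*77**2)) = ((95 + 193) + 43961)/(-33617 + (-5 + 4*5929)) = (288 + 43961)/(-33617 + (-5 + 23716)) = 44249/(-33617 + 23711) = 44249/(-9906) = 44249*(-1/9906) = -44249/9906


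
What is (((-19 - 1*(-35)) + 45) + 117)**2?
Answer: 31684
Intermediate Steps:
(((-19 - 1*(-35)) + 45) + 117)**2 = (((-19 + 35) + 45) + 117)**2 = ((16 + 45) + 117)**2 = (61 + 117)**2 = 178**2 = 31684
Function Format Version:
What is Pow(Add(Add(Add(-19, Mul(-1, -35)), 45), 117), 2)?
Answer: 31684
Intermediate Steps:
Pow(Add(Add(Add(-19, Mul(-1, -35)), 45), 117), 2) = Pow(Add(Add(Add(-19, 35), 45), 117), 2) = Pow(Add(Add(16, 45), 117), 2) = Pow(Add(61, 117), 2) = Pow(178, 2) = 31684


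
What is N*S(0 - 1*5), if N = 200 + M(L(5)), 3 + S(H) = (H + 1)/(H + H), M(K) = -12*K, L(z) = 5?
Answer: -364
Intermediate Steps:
S(H) = -3 + (1 + H)/(2*H) (S(H) = -3 + (H + 1)/(H + H) = -3 + (1 + H)/((2*H)) = -3 + (1 + H)*(1/(2*H)) = -3 + (1 + H)/(2*H))
N = 140 (N = 200 - 12*5 = 200 - 60 = 140)
N*S(0 - 1*5) = 140*((1 - 5*(0 - 1*5))/(2*(0 - 1*5))) = 140*((1 - 5*(0 - 5))/(2*(0 - 5))) = 140*((½)*(1 - 5*(-5))/(-5)) = 140*((½)*(-⅕)*(1 + 25)) = 140*((½)*(-⅕)*26) = 140*(-13/5) = -364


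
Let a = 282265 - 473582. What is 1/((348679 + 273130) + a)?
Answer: 1/430492 ≈ 2.3229e-6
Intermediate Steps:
a = -191317
1/((348679 + 273130) + a) = 1/((348679 + 273130) - 191317) = 1/(621809 - 191317) = 1/430492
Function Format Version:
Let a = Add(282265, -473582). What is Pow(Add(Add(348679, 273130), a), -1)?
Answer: Rational(1, 430492) ≈ 2.3229e-6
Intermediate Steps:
a = -191317
Pow(Add(Add(348679, 273130), a), -1) = Pow(Add(Add(348679, 273130), -191317), -1) = Pow(Add(621809, -191317), -1) = Pow(430492, -1) = Rational(1, 430492)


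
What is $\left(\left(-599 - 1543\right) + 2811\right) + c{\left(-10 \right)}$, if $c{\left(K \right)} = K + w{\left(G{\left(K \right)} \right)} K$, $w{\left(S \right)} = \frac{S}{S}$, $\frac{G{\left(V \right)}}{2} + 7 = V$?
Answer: $649$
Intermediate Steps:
$G{\left(V \right)} = -14 + 2 V$
$w{\left(S \right)} = 1$
$c{\left(K \right)} = 2 K$ ($c{\left(K \right)} = K + 1 K = K + K = 2 K$)
$\left(\left(-599 - 1543\right) + 2811\right) + c{\left(-10 \right)} = \left(\left(-599 - 1543\right) + 2811\right) + 2 \left(-10\right) = \left(-2142 + 2811\right) - 20 = 669 - 20 = 649$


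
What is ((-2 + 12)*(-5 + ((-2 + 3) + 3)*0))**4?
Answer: 6250000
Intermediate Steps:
((-2 + 12)*(-5 + ((-2 + 3) + 3)*0))**4 = (10*(-5 + (1 + 3)*0))**4 = (10*(-5 + 4*0))**4 = (10*(-5 + 0))**4 = (10*(-5))**4 = (-50)**4 = 6250000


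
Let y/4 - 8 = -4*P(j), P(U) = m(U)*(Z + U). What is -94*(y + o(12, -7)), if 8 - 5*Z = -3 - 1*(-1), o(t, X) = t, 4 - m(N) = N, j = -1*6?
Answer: -64296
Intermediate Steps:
j = -6
m(N) = 4 - N
Z = 2 (Z = 8/5 - (-3 - 1*(-1))/5 = 8/5 - (-3 + 1)/5 = 8/5 - ⅕*(-2) = 8/5 + ⅖ = 2)
P(U) = (2 + U)*(4 - U) (P(U) = (4 - U)*(2 + U) = (2 + U)*(4 - U))
y = 672 (y = 32 + 4*(-(-4)*(-4 - 6)*(2 - 6)) = 32 + 4*(-(-4)*(-10)*(-4)) = 32 + 4*(-4*(-40)) = 32 + 4*160 = 32 + 640 = 672)
-94*(y + o(12, -7)) = -94*(672 + 12) = -94*684 = -64296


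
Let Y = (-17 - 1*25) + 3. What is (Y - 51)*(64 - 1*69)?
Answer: 450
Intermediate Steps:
Y = -39 (Y = (-17 - 25) + 3 = -42 + 3 = -39)
(Y - 51)*(64 - 1*69) = (-39 - 51)*(64 - 1*69) = -90*(64 - 69) = -90*(-5) = 450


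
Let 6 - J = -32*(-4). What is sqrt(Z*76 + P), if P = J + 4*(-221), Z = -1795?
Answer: I*sqrt(137426) ≈ 370.71*I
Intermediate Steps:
J = -122 (J = 6 - (-32)*(-4) = 6 - 1*128 = 6 - 128 = -122)
P = -1006 (P = -122 + 4*(-221) = -122 - 884 = -1006)
sqrt(Z*76 + P) = sqrt(-1795*76 - 1006) = sqrt(-136420 - 1006) = sqrt(-137426) = I*sqrt(137426)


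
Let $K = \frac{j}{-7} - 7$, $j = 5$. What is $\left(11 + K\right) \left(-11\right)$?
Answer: $- \frac{253}{7} \approx -36.143$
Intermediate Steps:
$K = - \frac{54}{7}$ ($K = \frac{5}{-7} - 7 = 5 \left(- \frac{1}{7}\right) - 7 = - \frac{5}{7} - 7 = - \frac{54}{7} \approx -7.7143$)
$\left(11 + K\right) \left(-11\right) = \left(11 - \frac{54}{7}\right) \left(-11\right) = \frac{23}{7} \left(-11\right) = - \frac{253}{7}$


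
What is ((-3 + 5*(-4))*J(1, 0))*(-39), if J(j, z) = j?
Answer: 897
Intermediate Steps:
((-3 + 5*(-4))*J(1, 0))*(-39) = ((-3 + 5*(-4))*1)*(-39) = ((-3 - 20)*1)*(-39) = -23*1*(-39) = -23*(-39) = 897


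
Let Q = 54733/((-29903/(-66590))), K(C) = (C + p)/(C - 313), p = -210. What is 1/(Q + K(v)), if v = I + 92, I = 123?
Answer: 2930494/357177556545 ≈ 8.2046e-6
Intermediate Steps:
v = 215 (v = 123 + 92 = 215)
K(C) = (-210 + C)/(-313 + C) (K(C) = (C - 210)/(C - 313) = (-210 + C)/(-313 + C))
Q = 3644670470/29903 (Q = 54733/((-29903*(-1/66590))) = 54733/(29903/66590) = 54733*(66590/29903) = 3644670470/29903 ≈ 1.2188e+5)
1/(Q + K(v)) = 1/(3644670470/29903 + (-210 + 215)/(-313 + 215)) = 1/(3644670470/29903 + 5/(-98)) = 1/(3644670470/29903 - 1/98*5) = 1/(3644670470/29903 - 5/98) = 1/(357177556545/2930494) = 2930494/357177556545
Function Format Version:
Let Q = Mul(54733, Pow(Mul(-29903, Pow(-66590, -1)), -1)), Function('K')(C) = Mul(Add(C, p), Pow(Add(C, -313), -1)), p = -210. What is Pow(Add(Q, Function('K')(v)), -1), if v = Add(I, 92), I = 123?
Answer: Rational(2930494, 357177556545) ≈ 8.2046e-6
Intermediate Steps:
v = 215 (v = Add(123, 92) = 215)
Function('K')(C) = Mul(Pow(Add(-313, C), -1), Add(-210, C)) (Function('K')(C) = Mul(Add(C, -210), Pow(Add(C, -313), -1)) = Mul(Add(-210, C), Pow(Add(-313, C), -1)) = Mul(Pow(Add(-313, C), -1), Add(-210, C)))
Q = Rational(3644670470, 29903) (Q = Mul(54733, Pow(Mul(-29903, Rational(-1, 66590)), -1)) = Mul(54733, Pow(Rational(29903, 66590), -1)) = Mul(54733, Rational(66590, 29903)) = Rational(3644670470, 29903) ≈ 1.2188e+5)
Pow(Add(Q, Function('K')(v)), -1) = Pow(Add(Rational(3644670470, 29903), Mul(Pow(Add(-313, 215), -1), Add(-210, 215))), -1) = Pow(Add(Rational(3644670470, 29903), Mul(Pow(-98, -1), 5)), -1) = Pow(Add(Rational(3644670470, 29903), Mul(Rational(-1, 98), 5)), -1) = Pow(Add(Rational(3644670470, 29903), Rational(-5, 98)), -1) = Pow(Rational(357177556545, 2930494), -1) = Rational(2930494, 357177556545)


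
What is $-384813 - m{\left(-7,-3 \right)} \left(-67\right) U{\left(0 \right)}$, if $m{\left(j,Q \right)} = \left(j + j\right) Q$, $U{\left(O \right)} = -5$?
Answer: $-398883$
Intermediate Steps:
$m{\left(j,Q \right)} = 2 Q j$ ($m{\left(j,Q \right)} = 2 j Q = 2 Q j$)
$-384813 - m{\left(-7,-3 \right)} \left(-67\right) U{\left(0 \right)} = -384813 - 2 \left(-3\right) \left(-7\right) \left(-67\right) \left(-5\right) = -384813 - 42 \left(-67\right) \left(-5\right) = -384813 - \left(-2814\right) \left(-5\right) = -384813 - 14070 = -398883$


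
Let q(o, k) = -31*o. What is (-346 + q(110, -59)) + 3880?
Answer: 124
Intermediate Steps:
(-346 + q(110, -59)) + 3880 = (-346 - 31*110) + 3880 = (-346 - 3410) + 3880 = -3756 + 3880 = 124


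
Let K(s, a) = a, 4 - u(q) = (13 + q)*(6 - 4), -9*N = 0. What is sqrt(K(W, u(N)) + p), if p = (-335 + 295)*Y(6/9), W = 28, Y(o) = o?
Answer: I*sqrt(438)/3 ≈ 6.9762*I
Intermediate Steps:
N = 0 (N = -1/9*0 = 0)
u(q) = -22 - 2*q (u(q) = 4 - (13 + q)*(6 - 4) = 4 - (13 + q)*2 = 4 - (26 + 2*q) = 4 + (-26 - 2*q) = -22 - 2*q)
p = -80/3 (p = (-335 + 295)*(6/9) = -240/9 = -40*2/3 = -80/3 ≈ -26.667)
sqrt(K(W, u(N)) + p) = sqrt((-22 - 2*0) - 80/3) = sqrt((-22 + 0) - 80/3) = sqrt(-22 - 80/3) = sqrt(-146/3) = I*sqrt(438)/3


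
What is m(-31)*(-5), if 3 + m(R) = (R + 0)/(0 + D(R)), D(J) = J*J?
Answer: 470/31 ≈ 15.161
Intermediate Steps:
D(J) = J**2
m(R) = -3 + 1/R (m(R) = -3 + (R + 0)/(0 + R**2) = -3 + R/(R**2) = -3 + R/R**2 = -3 + 1/R)
m(-31)*(-5) = (-3 + 1/(-31))*(-5) = (-3 - 1/31)*(-5) = -94/31*(-5) = 470/31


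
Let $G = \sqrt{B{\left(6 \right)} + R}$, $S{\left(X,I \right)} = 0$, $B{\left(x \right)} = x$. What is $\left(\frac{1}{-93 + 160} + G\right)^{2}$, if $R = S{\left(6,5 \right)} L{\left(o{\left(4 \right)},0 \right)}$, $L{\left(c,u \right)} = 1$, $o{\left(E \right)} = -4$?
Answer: $\frac{26935}{4489} + \frac{2 \sqrt{6}}{67} \approx 6.0733$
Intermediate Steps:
$R = 0$ ($R = 0 \cdot 1 = 0$)
$G = \sqrt{6}$ ($G = \sqrt{6 + 0} = \sqrt{6} \approx 2.4495$)
$\left(\frac{1}{-93 + 160} + G\right)^{2} = \left(\frac{1}{-93 + 160} + \sqrt{6}\right)^{2} = \left(\frac{1}{67} + \sqrt{6}\right)^{2}$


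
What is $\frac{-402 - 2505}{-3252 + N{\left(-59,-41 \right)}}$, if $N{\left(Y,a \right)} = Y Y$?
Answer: $- \frac{2907}{229} \approx -12.694$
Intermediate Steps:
$N{\left(Y,a \right)} = Y^{2}$
$\frac{-402 - 2505}{-3252 + N{\left(-59,-41 \right)}} = \frac{-402 - 2505}{-3252 + \left(-59\right)^{2}} = - \frac{2907}{-3252 + 3481} = - \frac{2907}{229}$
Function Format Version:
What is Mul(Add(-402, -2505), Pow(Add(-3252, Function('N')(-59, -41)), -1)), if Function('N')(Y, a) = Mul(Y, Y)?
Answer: Rational(-2907, 229) ≈ -12.694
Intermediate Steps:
Function('N')(Y, a) = Pow(Y, 2)
Mul(Add(-402, -2505), Pow(Add(-3252, Function('N')(-59, -41)), -1)) = Mul(Add(-402, -2505), Pow(Add(-3252, Pow(-59, 2)), -1)) = Mul(-2907, Pow(Add(-3252, 3481), -1)) = Mul(-2907, Pow(229, -1)) = Mul(-2907, Rational(1, 229)) = Rational(-2907, 229)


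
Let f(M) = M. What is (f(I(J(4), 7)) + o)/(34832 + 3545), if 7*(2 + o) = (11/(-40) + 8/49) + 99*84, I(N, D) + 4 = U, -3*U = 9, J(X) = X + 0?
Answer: 16175661/526532440 ≈ 0.030721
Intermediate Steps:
J(X) = X
U = -3 (U = -1/3*9 = -3)
I(N, D) = -7 (I(N, D) = -4 - 3 = -7)
o = 16271701/13720 (o = -2 + ((11/(-40) + 8/49) + 99*84)/7 = -2 + ((11*(-1/40) + 8*(1/49)) + 8316)/7 = -2 + ((-11/40 + 8/49) + 8316)/7 = -2 + (-219/1960 + 8316)/7 = -2 + (1/7)*(16299141/1960) = -2 + 16299141/13720 = 16271701/13720 ≈ 1186.0)
(f(I(J(4), 7)) + o)/(34832 + 3545) = (-7 + 16271701/13720)/(34832 + 3545) = (16175661/13720)/38377 = (16175661/13720)*(1/38377) = 16175661/526532440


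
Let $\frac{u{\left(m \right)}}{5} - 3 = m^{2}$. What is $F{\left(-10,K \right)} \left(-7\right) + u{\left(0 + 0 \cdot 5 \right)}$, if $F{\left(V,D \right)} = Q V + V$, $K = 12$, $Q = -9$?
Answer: $-545$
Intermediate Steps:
$F{\left(V,D \right)} = - 8 V$ ($F{\left(V,D \right)} = - 9 V + V = - 8 V$)
$u{\left(m \right)} = 15 + 5 m^{2}$
$F{\left(-10,K \right)} \left(-7\right) + u{\left(0 + 0 \cdot 5 \right)} = \left(-8\right) \left(-10\right) \left(-7\right) + \left(15 + 5 \left(0 + 0 \cdot 5\right)^{2}\right) = 80 \left(-7\right) + \left(15 + 5 \left(0 + 0\right)^{2}\right) = -560 + \left(15 + 5 \cdot 0^{2}\right) = -560 + \left(15 + 5 \cdot 0\right) = -560 + \left(15 + 0\right) = -560 + 15 = -545$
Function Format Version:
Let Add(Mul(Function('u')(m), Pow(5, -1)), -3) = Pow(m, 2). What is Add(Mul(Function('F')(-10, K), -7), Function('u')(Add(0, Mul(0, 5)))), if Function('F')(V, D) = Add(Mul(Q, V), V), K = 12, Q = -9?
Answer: -545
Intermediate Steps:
Function('F')(V, D) = Mul(-8, V) (Function('F')(V, D) = Add(Mul(-9, V), V) = Mul(-8, V))
Function('u')(m) = Add(15, Mul(5, Pow(m, 2)))
Add(Mul(Function('F')(-10, K), -7), Function('u')(Add(0, Mul(0, 5)))) = Add(Mul(Mul(-8, -10), -7), Add(15, Mul(5, Pow(Add(0, Mul(0, 5)), 2)))) = Add(Mul(80, -7), Add(15, Mul(5, Pow(Add(0, 0), 2)))) = Add(-560, Add(15, Mul(5, Pow(0, 2)))) = Add(-560, Add(15, Mul(5, 0))) = Add(-560, Add(15, 0)) = Add(-560, 15) = -545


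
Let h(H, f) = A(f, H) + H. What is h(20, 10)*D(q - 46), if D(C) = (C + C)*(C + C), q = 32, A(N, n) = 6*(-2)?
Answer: 6272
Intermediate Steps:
A(N, n) = -12
h(H, f) = -12 + H
D(C) = 4*C² (D(C) = (2*C)*(2*C) = 4*C²)
h(20, 10)*D(q - 46) = (-12 + 20)*(4*(32 - 46)²) = 8*(4*(-14)²) = 8*(4*196) = 8*784 = 6272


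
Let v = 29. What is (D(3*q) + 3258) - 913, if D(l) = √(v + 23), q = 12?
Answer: 2345 + 2*√13 ≈ 2352.2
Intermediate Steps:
D(l) = 2*√13 (D(l) = √(29 + 23) = √52 = 2*√13)
(D(3*q) + 3258) - 913 = (2*√13 + 3258) - 913 = (3258 + 2*√13) - 913 = 2345 + 2*√13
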